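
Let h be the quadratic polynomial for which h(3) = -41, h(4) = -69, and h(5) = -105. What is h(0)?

-5

Forward differences of the values at t = 3, 4, 5:
  h  : -41  -69  -105
  Δ  : -28  -36
  Δ^2: -8
The second differences are constant, confirming degree 2.
Interpolating (Newton forward form) and evaluating at t = 0 gives h(0) = -5.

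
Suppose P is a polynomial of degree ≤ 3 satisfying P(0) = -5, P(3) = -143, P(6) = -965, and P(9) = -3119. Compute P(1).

Forward differences of the values at n = 0, 3, 6, 9:
  P  : -5  -143  -965  -3119
  Δ  : -138  -822  -2154
  Δ^2: -684  -1332
  Δ^3: -648
The third differences are constant, confirming degree 3.
Interpolating (Newton forward form) and evaluating at n = 1 gives P(1) = -15.

-15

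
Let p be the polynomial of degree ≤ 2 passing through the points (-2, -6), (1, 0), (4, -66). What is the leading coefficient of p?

-4

Write p(u) = au^2 + bu + c. Substituting each data point gives a linear system:
  4a - 2b + c = -6
  a + b + c = 0
  16a + 4b + c = -66
Solving the system yields a = -4, b = -2, c = 6.
So p(u) = -4u² - 2u + 6.
The leading coefficient is -4.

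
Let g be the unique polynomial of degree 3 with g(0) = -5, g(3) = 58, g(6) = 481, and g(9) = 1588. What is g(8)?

Using the Lagrange interpolation formula with nodes 0, 3, 6, 9:
  L_0(n) = (n - 3)(n - 6)(n - 9) / -162
  L_1(n) = n(n - 6)(n - 9) / 54
  L_2(n) = n(n - 3)(n - 9) / -54
  L_3(n) = n(n - 3)(n - 6) / 162
Then g(n) = -5·L_0(n) + 58·L_1(n) + 481·L_2(n) + 1588·L_3(n).
Expanding and collecting terms gives g(n) = 2n^3 + 2n^2 - 3n - 5.
Evaluating at n = 8: g(8) = 1123.

1123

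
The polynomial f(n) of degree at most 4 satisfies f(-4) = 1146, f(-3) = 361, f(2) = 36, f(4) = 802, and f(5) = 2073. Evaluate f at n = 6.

Using the Lagrange interpolation formula with nodes -4, -3, 2, 4, 5:
  L_0(n) = (n + 3)(n - 2)(n - 4)(n - 5) / 432
  L_1(n) = (n + 4)(n - 2)(n - 4)(n - 5) / -280
  L_2(n) = (n + 4)(n + 3)(n - 4)(n - 5) / 180
  L_3(n) = (n + 4)(n + 3)(n - 2)(n - 5) / -112
  L_4(n) = (n + 4)(n + 3)(n - 2)(n - 4) / 216
Then f(n) = 1146·L_0(n) + 361·L_1(n) + 36·L_2(n) + 802·L_3(n) + 2073·L_4(n).
Expanding and collecting terms gives f(n) = 4n^4 - 3n^3 - 3n^2 + 5n - 2.
Evaluating at n = 6: f(6) = 4456.

4456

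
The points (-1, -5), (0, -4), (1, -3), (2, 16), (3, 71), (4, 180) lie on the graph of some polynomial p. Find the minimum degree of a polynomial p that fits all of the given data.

Forward differences of the values at u = -1, 0, 1, 2, 3, 4:
  p  : -5  -4  -3  16  71  180
  Δ  : 1  1  19  55  109
  Δ^2: 0  18  36  54
  Δ^3: 18  18  18
  Δ^4: 0  0
  Δ^5: 0
The third differences are constant (18) and nonzero, while all higher differences vanish, so the minimal degree is 3.

3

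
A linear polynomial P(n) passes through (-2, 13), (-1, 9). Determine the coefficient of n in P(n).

Write P(n) = an + b. Substituting each data point gives a linear system:
  -2a + b = 13
  -a + b = 9
Solving the system yields a = -4, b = 5.
So P(n) = -4n + 5.
The leading coefficient is -4.

-4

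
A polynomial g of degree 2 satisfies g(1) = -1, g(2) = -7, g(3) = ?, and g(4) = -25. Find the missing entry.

-15

On equispaced nodes a degree-2 polynomial has vanishing third forward difference, so
  - g(1) + 3·g(2) - 3·g(3) + g(4) = 0.
Substituting the known values and solving for g(3):
  -3·g(3) = 45
  g(3) = -15.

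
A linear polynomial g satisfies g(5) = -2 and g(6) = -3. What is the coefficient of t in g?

-1

Write g(t) = at + b. Substituting each data point gives a linear system:
  5a + b = -2
  6a + b = -3
Solving the system yields a = -1, b = 3.
So g(t) = -t + 3.
The leading coefficient is -1.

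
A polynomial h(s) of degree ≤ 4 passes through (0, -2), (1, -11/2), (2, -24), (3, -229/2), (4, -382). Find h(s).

Using the Lagrange interpolation formula with nodes 0, 1, 2, 3, 4:
  L_0(s) = (s - 1)(s - 2)(s - 3)(s - 4) / 24
  L_1(s) = s(s - 2)(s - 3)(s - 4) / -6
  L_2(s) = s(s - 1)(s - 3)(s - 4) / 4
  L_3(s) = s(s - 1)(s - 2)(s - 4) / -6
  L_4(s) = s(s - 1)(s - 2)(s - 3) / 24
Then h(s) = -2·L_0(s) - 11/2·L_1(s) - 24·L_2(s) - 229/2·L_3(s) - 382·L_4(s).
Expanding and collecting terms gives h(s) = -2s^4 + (5/2)s^3 - s^2 - 3s - 2.
Check: h(3) = -229/2. ✓

h(s) = -2s^4 + (5/2)s^3 - s^2 - 3s - 2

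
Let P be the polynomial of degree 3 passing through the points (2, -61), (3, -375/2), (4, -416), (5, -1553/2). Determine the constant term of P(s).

Write P(s) = as^3 + bs^2 + cs + d. Substituting each data point gives a linear system:
  8a + 4b + 2c + d = -61
  27a + 9b + 3c + d = -375/2
  64a + 16b + 4c + d = -416
  125a + 25b + 5c + d = -1553/2
Solving the system yields a = -5, b = -6, c = -3/2, d = 6.
So P(s) = -5s^3 - 6s^2 - (3/2)s + 6.
The constant term is 6.

6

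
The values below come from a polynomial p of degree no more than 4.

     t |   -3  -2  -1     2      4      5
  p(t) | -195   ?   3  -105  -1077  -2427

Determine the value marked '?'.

-33

The 5 known points determine the degree-4 polynomial uniquely.
Write p(t) = at^4 + bt^3 + ct^2 + dt + e. Substituting each data point gives a linear system:
  81a - 27b + 9c - 3d + e = -195
  a - b + c - d + e = 3
  16a + 8b + 4c + 2d + e = -105
  256a + 64b + 16c + 4d + e = -1077
  625a + 125b + 25c + 5d + e = -2427
Solving the system yields a = -3, b = -3, c = -6, d = -6, e = 3.
So p(t) = -3t⁴ - 3t³ - 6t² - 6t + 3.
Then p(-2) = -33.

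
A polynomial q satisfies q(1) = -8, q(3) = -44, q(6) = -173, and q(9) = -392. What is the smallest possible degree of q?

Divided differences on the nodes 1, 3, 6, 9:
  order 0: -8  -44  -173  -392
  order 1: -18  -43  -73
  order 2: -5  -5
  order 3: 0
The order-2 divided differences are all -5 (nonzero) and every higher order vanishes, so the data lies on a polynomial of degree exactly 2.

2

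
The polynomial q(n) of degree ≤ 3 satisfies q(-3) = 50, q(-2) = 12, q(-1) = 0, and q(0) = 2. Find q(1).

6

Write q(n) = an^3 + bn^2 + cn + d. Substituting each data point gives a linear system:
  -27a + 9b - 3c + d = 50
  -8a + 4b - 2c + d = 12
  -a + b - c + d = 0
  d = 2
Solving the system yields a = -2, b = 1, c = 5, d = 2.
So q(n) = -2n^3 + n^2 + 5n + 2.
Then q(1) = 6.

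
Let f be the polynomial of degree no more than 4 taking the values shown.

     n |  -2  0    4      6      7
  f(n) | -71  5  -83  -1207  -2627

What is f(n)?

f(n) = -2n^4 + 6n^3 + 2n^2 + 2n + 5

Write f(n) = an^4 + bn^3 + cn^2 + dn + e. Substituting each data point gives a linear system:
  16a - 8b + 4c - 2d + e = -71
  e = 5
  256a + 64b + 16c + 4d + e = -83
  1296a + 216b + 36c + 6d + e = -1207
  2401a + 343b + 49c + 7d + e = -2627
Solving the system yields a = -2, b = 6, c = 2, d = 2, e = 5.
So f(n) = -2n^4 + 6n^3 + 2n^2 + 2n + 5.
Check: f(0) = 5. ✓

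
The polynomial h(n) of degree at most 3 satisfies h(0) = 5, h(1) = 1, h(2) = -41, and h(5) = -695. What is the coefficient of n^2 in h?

Write h(n) = an^3 + bn^2 + cn + d. Substituting each data point gives a linear system:
  d = 5
  a + b + c + d = 1
  8a + 4b + 2c + d = -41
  125a + 25b + 5c + d = -695
Solving the system yields a = -5, b = -4, c = 5, d = 5.
So h(n) = -5n^3 - 4n^2 + 5n + 5.
The coefficient of n^2 is -4.

-4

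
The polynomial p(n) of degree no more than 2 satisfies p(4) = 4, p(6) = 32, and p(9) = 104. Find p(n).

p(n) = 2n^2 - 6n - 4

Using the Lagrange interpolation formula with nodes 4, 6, 9:
  L_0(n) = (n - 6)(n - 9) / 10
  L_1(n) = (n - 4)(n - 9) / -6
  L_2(n) = (n - 4)(n - 6) / 15
Then p(n) = 4·L_0(n) + 32·L_1(n) + 104·L_2(n).
Expanding and collecting terms gives p(n) = 2n^2 - 6n - 4.
Check: p(4) = 4. ✓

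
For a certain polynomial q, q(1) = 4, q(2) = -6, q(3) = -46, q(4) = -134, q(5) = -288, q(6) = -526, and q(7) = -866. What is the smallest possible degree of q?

Forward differences of the values at x = 1, 2, 3, 4, 5, 6, 7:
  q  : 4  -6  -46  -134  -288  -526  -866
  Δ  : -10  -40  -88  -154  -238  -340
  Δ^2: -30  -48  -66  -84  -102
  Δ^3: -18  -18  -18  -18
  Δ^4: 0  0  0
  Δ^5: 0  0
  Δ^6: 0
The third differences are constant (-18) and nonzero, while all higher differences vanish, so the minimal degree is 3.

3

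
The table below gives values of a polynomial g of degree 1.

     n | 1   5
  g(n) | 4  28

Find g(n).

Write g(n) = an + b. Substituting each data point gives a linear system:
  a + b = 4
  5a + b = 28
Solving the system yields a = 6, b = -2.
So g(n) = 6n - 2.
Check: g(1) = 4. ✓

g(n) = 6n - 2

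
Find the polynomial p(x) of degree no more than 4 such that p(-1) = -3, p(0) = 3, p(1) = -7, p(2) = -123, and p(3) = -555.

Using the Lagrange interpolation formula with nodes -1, 0, 1, 2, 3:
  L_0(x) = x(x - 1)(x - 2)(x - 3) / 24
  L_1(x) = (x + 1)(x - 1)(x - 2)(x - 3) / -6
  L_2(x) = (x + 1)x(x - 2)(x - 3) / 4
  L_3(x) = (x + 1)x(x - 1)(x - 3) / -6
  L_4(x) = (x + 1)x(x - 1)(x - 2) / 24
Then p(x) = -3·L_0(x) + 3·L_1(x) - 7·L_2(x) - 123·L_3(x) - 555·L_4(x).
Expanding and collecting terms gives p(x) = -5x⁴ - 5x³ - 3x² + 3x + 3.
Check: p(0) = 3. ✓

p(x) = -5x^4 - 5x^3 - 3x^2 + 3x + 3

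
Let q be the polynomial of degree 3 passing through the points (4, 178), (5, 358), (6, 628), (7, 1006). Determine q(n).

Write q(n) = an^3 + bn^2 + cn + d. Substituting each data point gives a linear system:
  64a + 16b + 4c + d = 178
  125a + 25b + 5c + d = 358
  216a + 36b + 6c + d = 628
  343a + 49b + 7c + d = 1006
Solving the system yields a = 3, b = 0, c = -3, d = -2.
So q(n) = 3n³ - 3n - 2.
Check: q(5) = 358. ✓

q(n) = 3n^3 - 3n - 2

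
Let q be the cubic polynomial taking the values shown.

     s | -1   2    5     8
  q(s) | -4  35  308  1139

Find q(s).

q(s) = 2s^3 + s^2 + 6s + 3

Write q(s) = as^3 + bs^2 + cs + d. Substituting each data point gives a linear system:
  -a + b - c + d = -4
  8a + 4b + 2c + d = 35
  125a + 25b + 5c + d = 308
  512a + 64b + 8c + d = 1139
Solving the system yields a = 2, b = 1, c = 6, d = 3.
So q(s) = 2s³ + s² + 6s + 3.
Check: q(-1) = -4. ✓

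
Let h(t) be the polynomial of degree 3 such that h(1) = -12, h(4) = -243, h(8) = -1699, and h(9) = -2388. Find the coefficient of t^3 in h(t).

Write h(t) = at^3 + bt^2 + ct + d. Substituting each data point gives a linear system:
  a + b + c + d = -12
  64a + 16b + 4c + d = -243
  512a + 64b + 8c + d = -1699
  729a + 81b + 9c + d = -2388
Solving the system yields a = -3, b = -2, c = -4, d = -3.
So h(t) = -3t³ - 2t² - 4t - 3.
The leading coefficient is -3.

-3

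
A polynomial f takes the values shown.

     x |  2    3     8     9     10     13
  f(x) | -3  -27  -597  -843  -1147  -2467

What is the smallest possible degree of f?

3

Divided differences on the nodes 2, 3, 8, 9, 10, 13:
  order 0: -3  -27  -597  -843  -1147  -2467
  order 1: -24  -114  -246  -304  -440
  order 2: -15  -22  -29  -34
  order 3: -1  -1  -1
  order 4: 0  0
  order 5: 0
The order-3 divided differences are all -1 (nonzero) and every higher order vanishes, so the data lies on a polynomial of degree exactly 3.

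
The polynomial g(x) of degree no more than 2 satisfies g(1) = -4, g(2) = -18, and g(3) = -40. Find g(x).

g(x) = -4x^2 - 2x + 2

Using the Lagrange interpolation formula with nodes 1, 2, 3:
  L_0(x) = (x - 2)(x - 3) / 2
  L_1(x) = (x - 1)(x - 3) / -1
  L_2(x) = (x - 1)(x - 2) / 2
Then g(x) = -4·L_0(x) - 18·L_1(x) - 40·L_2(x).
Expanding and collecting terms gives g(x) = -4x^2 - 2x + 2.
Check: g(2) = -18. ✓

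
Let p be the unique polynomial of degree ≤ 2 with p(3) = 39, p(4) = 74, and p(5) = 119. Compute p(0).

-6

Forward differences of the values at u = 3, 4, 5:
  p  : 39  74  119
  Δ  : 35  45
  Δ^2: 10
The second differences are constant, confirming degree 2.
Interpolating (Newton forward form) and evaluating at u = 0 gives p(0) = -6.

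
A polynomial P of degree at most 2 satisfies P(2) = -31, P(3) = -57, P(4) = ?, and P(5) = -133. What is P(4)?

On equispaced nodes a degree-2 polynomial has vanishing third forward difference, so
  - P(2) + 3·P(3) - 3·P(4) + P(5) = 0.
Substituting the known values and solving for P(4):
  -3·P(4) = 273
  P(4) = -91.

-91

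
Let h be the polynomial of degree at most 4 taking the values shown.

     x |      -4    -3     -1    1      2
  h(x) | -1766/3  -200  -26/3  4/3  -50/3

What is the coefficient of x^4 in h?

-2

Write h(x) = ax^4 + bx^3 + cx^2 + dx + e. Substituting each data point gives a linear system:
  256a - 64b + 16c - 4d + e = -1766/3
  81a - 27b + 9c - 3d + e = -200
  a - b + c - d + e = -26/3
  a + b + c + d + e = 4/3
  16a + 8b + 4c + 2d + e = -50/3
Solving the system yields a = -2, b = 1, c = 1/3, d = 4, e = -2.
So h(x) = -2x^4 + x^3 + (1/3)x^2 + 4x - 2.
The leading coefficient is -2.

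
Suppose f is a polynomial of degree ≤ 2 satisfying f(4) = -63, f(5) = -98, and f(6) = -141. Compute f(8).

-251

Forward differences of the values at t = 4, 5, 6:
  f  : -63  -98  -141
  Δ  : -35  -43
  Δ^2: -8
The second differences are constant, confirming degree 2.
Interpolating (Newton forward form) and evaluating at t = 8 gives f(8) = -251.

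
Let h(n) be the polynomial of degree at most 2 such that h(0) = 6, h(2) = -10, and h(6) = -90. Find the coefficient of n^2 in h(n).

-2

Write h(n) = an^2 + bn + c. Substituting each data point gives a linear system:
  c = 6
  4a + 2b + c = -10
  36a + 6b + c = -90
Solving the system yields a = -2, b = -4, c = 6.
So h(n) = -2n^2 - 4n + 6.
The leading coefficient is -2.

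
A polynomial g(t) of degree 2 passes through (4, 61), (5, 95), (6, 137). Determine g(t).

g(t) = 4t^2 - 2t + 5

Using the Lagrange interpolation formula with nodes 4, 5, 6:
  L_0(t) = (t - 5)(t - 6) / 2
  L_1(t) = (t - 4)(t - 6) / -1
  L_2(t) = (t - 4)(t - 5) / 2
Then g(t) = 61·L_0(t) + 95·L_1(t) + 137·L_2(t).
Expanding and collecting terms gives g(t) = 4t² - 2t + 5.
Check: g(4) = 61. ✓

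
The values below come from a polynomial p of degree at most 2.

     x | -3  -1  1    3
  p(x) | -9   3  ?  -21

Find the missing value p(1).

-1

The 3 known points determine the degree-2 polynomial uniquely.
Write p(x) = ax^2 + bx + c. Substituting each data point gives a linear system:
  9a - 3b + c = -9
  a - b + c = 3
  9a + 3b + c = -21
Solving the system yields a = -2, b = -2, c = 3.
So p(x) = -2x^2 - 2x + 3.
Then p(1) = -1.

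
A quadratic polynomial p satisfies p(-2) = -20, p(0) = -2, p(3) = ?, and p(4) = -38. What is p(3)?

The 3 known points determine the degree-2 polynomial uniquely.
Write p(x) = ax^2 + bx + c. Substituting each data point gives a linear system:
  4a - 2b + c = -20
  c = -2
  16a + 4b + c = -38
Solving the system yields a = -3, b = 3, c = -2.
So p(x) = -3x^2 + 3x - 2.
Then p(3) = -20.

-20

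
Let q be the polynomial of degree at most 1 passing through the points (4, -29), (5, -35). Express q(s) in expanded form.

Write q(s) = as + b. Substituting each data point gives a linear system:
  4a + b = -29
  5a + b = -35
Solving the system yields a = -6, b = -5.
So q(s) = -6s - 5.
Check: q(4) = -29. ✓

q(s) = -6s - 5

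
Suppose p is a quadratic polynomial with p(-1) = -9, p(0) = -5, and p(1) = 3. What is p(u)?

Write p(u) = au^2 + bu + c. Substituting each data point gives a linear system:
  a - b + c = -9
  c = -5
  a + b + c = 3
Solving the system yields a = 2, b = 6, c = -5.
So p(u) = 2u² + 6u - 5.
Check: p(1) = 3. ✓

p(u) = 2u^2 + 6u - 5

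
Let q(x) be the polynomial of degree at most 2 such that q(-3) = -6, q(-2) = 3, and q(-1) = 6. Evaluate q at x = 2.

Write q(x) = ax^2 + bx + c. Substituting each data point gives a linear system:
  9a - 3b + c = -6
  4a - 2b + c = 3
  a - b + c = 6
Solving the system yields a = -3, b = -6, c = 3.
So q(x) = -3x^2 - 6x + 3.
Then q(2) = -21.

-21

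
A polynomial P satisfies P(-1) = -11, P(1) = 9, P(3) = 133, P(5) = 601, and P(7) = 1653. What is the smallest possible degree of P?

3

Forward differences of the values at x = -1, 1, 3, 5, 7:
  P  : -11  9  133  601  1653
  Δ  : 20  124  468  1052
  Δ^2: 104  344  584
  Δ^3: 240  240
  Δ^4: 0
The third differences are constant (240) and nonzero, while all higher differences vanish, so the minimal degree is 3.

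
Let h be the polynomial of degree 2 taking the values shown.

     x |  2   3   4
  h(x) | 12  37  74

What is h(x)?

Write h(x) = ax^2 + bx + c. Substituting each data point gives a linear system:
  4a + 2b + c = 12
  9a + 3b + c = 37
  16a + 4b + c = 74
Solving the system yields a = 6, b = -5, c = -2.
So h(x) = 6x^2 - 5x - 2.
Check: h(4) = 74. ✓

h(x) = 6x^2 - 5x - 2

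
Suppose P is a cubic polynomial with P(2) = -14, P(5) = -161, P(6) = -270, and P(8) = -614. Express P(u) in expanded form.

P(u) = -u^3 - 2u^2 + 4u - 6

Write P(u) = au^3 + bu^2 + cu + d. Substituting each data point gives a linear system:
  8a + 4b + 2c + d = -14
  125a + 25b + 5c + d = -161
  216a + 36b + 6c + d = -270
  512a + 64b + 8c + d = -614
Solving the system yields a = -1, b = -2, c = 4, d = -6.
So P(u) = -u³ - 2u² + 4u - 6.
Check: P(8) = -614. ✓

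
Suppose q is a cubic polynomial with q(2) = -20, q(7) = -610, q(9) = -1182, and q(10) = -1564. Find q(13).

-3166

Write q(x) = ax^3 + bx^2 + cx + d. Substituting each data point gives a linear system:
  8a + 4b + 2c + d = -20
  343a + 49b + 7c + d = -610
  729a + 81b + 9c + d = -1182
  1000a + 100b + 10c + d = -1564
Solving the system yields a = -1, b = -6, c = 3, d = 6.
So q(x) = -x³ - 6x² + 3x + 6.
Then q(13) = -3166.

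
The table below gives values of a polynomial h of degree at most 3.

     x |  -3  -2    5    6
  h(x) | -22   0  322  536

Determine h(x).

h(x) = 2x^3 + 3x^2 - x + 2

Write h(x) = ax^3 + bx^2 + cx + d. Substituting each data point gives a linear system:
  -27a + 9b - 3c + d = -22
  -8a + 4b - 2c + d = 0
  125a + 25b + 5c + d = 322
  216a + 36b + 6c + d = 536
Solving the system yields a = 2, b = 3, c = -1, d = 2.
So h(x) = 2x^3 + 3x^2 - x + 2.
Check: h(-2) = 0. ✓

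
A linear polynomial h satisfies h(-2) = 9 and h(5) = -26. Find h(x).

h(x) = -5x - 1

Write h(x) = ax + b. Substituting each data point gives a linear system:
  -2a + b = 9
  5a + b = -26
Solving the system yields a = -5, b = -1.
So h(x) = -5x - 1.
Check: h(-2) = 9. ✓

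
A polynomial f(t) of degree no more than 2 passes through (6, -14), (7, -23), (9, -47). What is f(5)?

-7

Using the Lagrange interpolation formula with nodes 6, 7, 9:
  L_0(t) = (t - 7)(t - 9) / 3
  L_1(t) = (t - 6)(t - 9) / -2
  L_2(t) = (t - 6)(t - 7) / 6
Then f(t) = -14·L_0(t) - 23·L_1(t) - 47·L_2(t).
Expanding and collecting terms gives f(t) = -t^2 + 4t - 2.
Evaluating at t = 5: f(5) = -7.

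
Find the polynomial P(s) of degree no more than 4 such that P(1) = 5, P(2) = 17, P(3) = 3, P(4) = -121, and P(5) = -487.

P(s) = -2s^4 + 6s^3 + s^2 - 3s + 3

Write P(s) = as^4 + bs^3 + cs^2 + ds + e. Substituting each data point gives a linear system:
  a + b + c + d + e = 5
  16a + 8b + 4c + 2d + e = 17
  81a + 27b + 9c + 3d + e = 3
  256a + 64b + 16c + 4d + e = -121
  625a + 125b + 25c + 5d + e = -487
Solving the system yields a = -2, b = 6, c = 1, d = -3, e = 3.
So P(s) = -2s⁴ + 6s³ + s² - 3s + 3.
Check: P(5) = -487. ✓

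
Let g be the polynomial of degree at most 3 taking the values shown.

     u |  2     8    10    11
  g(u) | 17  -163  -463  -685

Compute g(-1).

-1

Write g(u) = au^3 + bu^2 + cu + d. Substituting each data point gives a linear system:
  8a + 4b + 2c + d = 17
  512a + 64b + 8c + d = -163
  1000a + 100b + 10c + d = -463
  1331a + 121b + 11c + d = -685
Solving the system yields a = -1, b = 5, c = 4, d = -3.
So g(u) = -u^3 + 5u^2 + 4u - 3.
Then g(-1) = -1.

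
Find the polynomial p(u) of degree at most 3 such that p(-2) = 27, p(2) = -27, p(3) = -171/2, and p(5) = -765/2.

p(u) = -3u^3 - (3/2)u

Using the Lagrange interpolation formula with nodes -2, 2, 3, 5:
  L_0(u) = (u - 2)(u - 3)(u - 5) / -140
  L_1(u) = (u + 2)(u - 3)(u - 5) / 12
  L_2(u) = (u + 2)(u - 2)(u - 5) / -10
  L_3(u) = (u + 2)(u - 2)(u - 3) / 42
Then p(u) = 27·L_0(u) - 27·L_1(u) - 171/2·L_2(u) - 765/2·L_3(u).
Expanding and collecting terms gives p(u) = -3u^3 - (3/2)u.
Check: p(3) = -171/2. ✓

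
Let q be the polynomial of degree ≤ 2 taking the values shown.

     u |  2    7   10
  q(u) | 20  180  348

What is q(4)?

Write q(u) = au^2 + bu + c. Substituting each data point gives a linear system:
  4a + 2b + c = 20
  49a + 7b + c = 180
  100a + 10b + c = 348
Solving the system yields a = 3, b = 5, c = -2.
So q(u) = 3u^2 + 5u - 2.
Then q(4) = 66.

66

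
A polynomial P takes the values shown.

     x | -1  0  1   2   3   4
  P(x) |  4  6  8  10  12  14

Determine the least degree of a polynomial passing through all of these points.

1

Forward differences of the values at x = -1, 0, 1, 2, 3, 4:
  P  : 4  6  8  10  12  14
  Δ  : 2  2  2  2  2
  Δ^2: 0  0  0  0
  Δ^3: 0  0  0
  Δ^4: 0  0
  Δ^5: 0
The first differences are constant (2) and nonzero, while all higher differences vanish, so the minimal degree is 1.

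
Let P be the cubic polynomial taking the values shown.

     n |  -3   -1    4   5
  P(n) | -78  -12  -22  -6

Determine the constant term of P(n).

-6

Write P(n) = an^3 + bn^2 + cn + d. Substituting each data point gives a linear system:
  -27a + 9b - 3c + d = -78
  -a + b - c + d = -12
  64a + 16b + 4c + d = -22
  125a + 25b + 5c + d = -6
Solving the system yields a = 1, b = -5, c = 0, d = -6.
So P(n) = n^3 - 5n^2 - 6.
The constant term is -6.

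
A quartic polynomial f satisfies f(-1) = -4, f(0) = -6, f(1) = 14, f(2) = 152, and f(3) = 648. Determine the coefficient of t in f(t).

5

Write f(t) = at^4 + bt^3 + ct^2 + dt + e. Substituting each data point gives a linear system:
  a - b + c - d + e = -4
  e = -6
  a + b + c + d + e = 14
  16a + 8b + 4c + 2d + e = 152
  81a + 27b + 9c + 3d + e = 648
Solving the system yields a = 6, b = 4, c = 5, d = 5, e = -6.
So f(t) = 6t⁴ + 4t³ + 5t² + 5t - 6.
The coefficient of t is 5.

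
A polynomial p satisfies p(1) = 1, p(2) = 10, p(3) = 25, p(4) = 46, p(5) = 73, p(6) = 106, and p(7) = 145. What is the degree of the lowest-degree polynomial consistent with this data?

Forward differences of the values at x = 1, 2, 3, 4, 5, 6, 7:
  p  : 1  10  25  46  73  106  145
  Δ  : 9  15  21  27  33  39
  Δ^2: 6  6  6  6  6
  Δ^3: 0  0  0  0
  Δ^4: 0  0  0
  Δ^5: 0  0
  Δ^6: 0
The second differences are constant (6) and nonzero, while all higher differences vanish, so the minimal degree is 2.

2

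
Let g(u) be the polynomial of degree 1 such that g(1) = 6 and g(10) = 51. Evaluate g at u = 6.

31

Using the Lagrange interpolation formula with nodes 1, 10:
  L_0(u) = (u - 10) / -9
  L_1(u) = (u - 1) / 9
Then g(u) = 6·L_0(u) + 51·L_1(u).
Expanding and collecting terms gives g(u) = 5u + 1.
Evaluating at u = 6: g(6) = 31.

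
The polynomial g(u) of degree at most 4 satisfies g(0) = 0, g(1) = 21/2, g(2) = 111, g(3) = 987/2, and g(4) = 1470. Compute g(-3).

Using the Lagrange interpolation formula with nodes 0, 1, 2, 3, 4:
  L_0(u) = (u - 1)(u - 2)(u - 3)(u - 4) / 24
  L_1(u) = u(u - 2)(u - 3)(u - 4) / -6
  L_2(u) = u(u - 1)(u - 3)(u - 4) / 4
  L_3(u) = u(u - 1)(u - 2)(u - 4) / -6
  L_4(u) = u(u - 1)(u - 2)(u - 3) / 24
Then g(u) = 0·L_0(u) + 21/2·L_1(u) + 111·L_2(u) + 987/2·L_3(u) + 1470·L_4(u).
Expanding and collecting terms gives g(u) = 5u^4 + 2u^3 + 4u^2 - (1/2)u.
Evaluating at u = -3: g(-3) = 777/2.

777/2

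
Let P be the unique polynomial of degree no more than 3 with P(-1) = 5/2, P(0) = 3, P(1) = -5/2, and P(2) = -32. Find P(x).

Write P(x) = ax^3 + bx^2 + cx + d. Substituting each data point gives a linear system:
  -a + b - c + d = 5/2
  d = 3
  a + b + c + d = -5/2
  8a + 4b + 2c + d = -32
Solving the system yields a = -3, b = -3, c = 1/2, d = 3.
So P(x) = -3x^3 - 3x^2 + (1/2)x + 3.
Check: P(0) = 3. ✓

P(x) = -3x^3 - 3x^2 + (1/2)x + 3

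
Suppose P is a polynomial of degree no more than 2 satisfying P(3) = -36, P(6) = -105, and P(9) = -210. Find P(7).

Forward differences of the values at x = 3, 6, 9:
  P  : -36  -105  -210
  Δ  : -69  -105
  Δ^2: -36
The second differences are constant, confirming degree 2.
Interpolating (Newton forward form) and evaluating at x = 7 gives P(7) = -136.

-136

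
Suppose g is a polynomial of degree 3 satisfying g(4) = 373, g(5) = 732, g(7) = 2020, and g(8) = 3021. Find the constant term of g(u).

-3

Write g(u) = au^3 + bu^2 + cu + d. Substituting each data point gives a linear system:
  64a + 16b + 4c + d = 373
  125a + 25b + 5c + d = 732
  343a + 49b + 7c + d = 2020
  512a + 64b + 8c + d = 3021
Solving the system yields a = 6, b = -1, c = 2, d = -3.
So g(u) = 6u³ - u² + 2u - 3.
The constant term is -3.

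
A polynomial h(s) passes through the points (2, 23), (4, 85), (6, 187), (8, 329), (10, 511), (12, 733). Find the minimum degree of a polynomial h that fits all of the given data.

2

Forward differences of the values at s = 2, 4, 6, 8, 10, 12:
  h  : 23  85  187  329  511  733
  Δ  : 62  102  142  182  222
  Δ^2: 40  40  40  40
  Δ^3: 0  0  0
  Δ^4: 0  0
  Δ^5: 0
The second differences are constant (40) and nonzero, while all higher differences vanish, so the minimal degree is 2.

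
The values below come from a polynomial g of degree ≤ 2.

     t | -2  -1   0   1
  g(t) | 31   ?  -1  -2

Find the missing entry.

The 3 known points determine the degree-2 polynomial uniquely.
Write g(t) = at^2 + bt + c. Substituting each data point gives a linear system:
  4a - 2b + c = 31
  c = -1
  a + b + c = -2
Solving the system yields a = 5, b = -6, c = -1.
So g(t) = 5t^2 - 6t - 1.
Then g(-1) = 10.

10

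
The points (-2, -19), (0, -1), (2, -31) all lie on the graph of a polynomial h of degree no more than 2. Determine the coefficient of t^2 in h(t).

Write h(t) = at^2 + bt + c. Substituting each data point gives a linear system:
  4a - 2b + c = -19
  c = -1
  4a + 2b + c = -31
Solving the system yields a = -6, b = -3, c = -1.
So h(t) = -6t^2 - 3t - 1.
The leading coefficient is -6.

-6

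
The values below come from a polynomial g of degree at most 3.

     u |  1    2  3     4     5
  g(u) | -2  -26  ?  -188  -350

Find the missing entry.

-84

On equispaced nodes a degree-3 polynomial has vanishing fourth forward difference, so
  g(1) - 4·g(2) + 6·g(3) - 4·g(4) + g(5) = 0.
Substituting the known values and solving for g(3):
  6·g(3) = -504
  g(3) = -84.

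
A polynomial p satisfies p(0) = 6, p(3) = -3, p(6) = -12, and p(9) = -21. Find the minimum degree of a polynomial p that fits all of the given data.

Forward differences of the values at u = 0, 3, 6, 9:
  p  : 6  -3  -12  -21
  Δ  : -9  -9  -9
  Δ^2: 0  0
  Δ^3: 0
The first differences are constant (-9) and nonzero, while all higher differences vanish, so the minimal degree is 1.

1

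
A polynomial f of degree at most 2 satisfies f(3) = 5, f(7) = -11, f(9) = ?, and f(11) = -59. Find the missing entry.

-31

The 3 known points determine the degree-2 polynomial uniquely.
Write f(u) = au^2 + bu + c. Substituting each data point gives a linear system:
  9a + 3b + c = 5
  49a + 7b + c = -11
  121a + 11b + c = -59
Solving the system yields a = -1, b = 6, c = -4.
So f(u) = -u^2 + 6u - 4.
Then f(9) = -31.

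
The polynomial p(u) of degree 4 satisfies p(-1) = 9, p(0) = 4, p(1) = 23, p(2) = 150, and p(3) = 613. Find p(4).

1784

Write p(u) = au^4 + bu^3 + cu^2 + du + e. Substituting each data point gives a linear system:
  a - b + c - d + e = 9
  e = 4
  a + b + c + d + e = 23
  16a + 8b + 4c + 2d + e = 150
  81a + 27b + 9c + 3d + e = 613
Solving the system yields a = 6, b = 2, c = 6, d = 5, e = 4.
So p(u) = 6u⁴ + 2u³ + 6u² + 5u + 4.
Then p(4) = 1784.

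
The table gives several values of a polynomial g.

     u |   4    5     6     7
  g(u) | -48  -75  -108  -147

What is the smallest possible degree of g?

Forward differences of the values at u = 4, 5, 6, 7:
  g  : -48  -75  -108  -147
  Δ  : -27  -33  -39
  Δ^2: -6  -6
  Δ^3: 0
The second differences are constant (-6) and nonzero, while all higher differences vanish, so the minimal degree is 2.

2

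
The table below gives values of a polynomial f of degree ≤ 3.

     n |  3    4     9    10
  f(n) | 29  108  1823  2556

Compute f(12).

4556

Using the Lagrange interpolation formula with nodes 3, 4, 9, 10:
  L_0(n) = (n - 4)(n - 9)(n - 10) / -42
  L_1(n) = (n - 3)(n - 9)(n - 10) / 30
  L_2(n) = (n - 3)(n - 4)(n - 10) / -30
  L_3(n) = (n - 3)(n - 4)(n - 9) / 42
Then f(n) = 29·L_0(n) + 108·L_1(n) + 1823·L_2(n) + 2556·L_3(n).
Expanding and collecting terms gives f(n) = 3n^3 - 4n^2 - 4n - 4.
Evaluating at n = 12: f(12) = 4556.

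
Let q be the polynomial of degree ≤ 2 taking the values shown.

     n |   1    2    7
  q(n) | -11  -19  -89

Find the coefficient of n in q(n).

-5

Write q(n) = an^2 + bn + c. Substituting each data point gives a linear system:
  a + b + c = -11
  4a + 2b + c = -19
  49a + 7b + c = -89
Solving the system yields a = -1, b = -5, c = -5.
So q(n) = -n^2 - 5n - 5.
The coefficient of n is -5.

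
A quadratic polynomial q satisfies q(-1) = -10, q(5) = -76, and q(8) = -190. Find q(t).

q(t) = -3t^2 + t - 6

Write q(t) = at^2 + bt + c. Substituting each data point gives a linear system:
  a - b + c = -10
  25a + 5b + c = -76
  64a + 8b + c = -190
Solving the system yields a = -3, b = 1, c = -6.
So q(t) = -3t^2 + t - 6.
Check: q(-1) = -10. ✓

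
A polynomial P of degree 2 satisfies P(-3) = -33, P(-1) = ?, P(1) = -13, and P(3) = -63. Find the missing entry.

The 3 known points determine the degree-2 polynomial uniquely.
Write P(n) = an^2 + bn + c. Substituting each data point gives a linear system:
  9a - 3b + c = -33
  a + b + c = -13
  9a + 3b + c = -63
Solving the system yields a = -5, b = -5, c = -3.
So P(n) = -5n^2 - 5n - 3.
Then P(-1) = -3.

-3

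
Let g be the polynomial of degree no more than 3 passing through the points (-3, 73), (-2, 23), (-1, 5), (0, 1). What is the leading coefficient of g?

Write g(s) = as^3 + bs^2 + cs + d. Substituting each data point gives a linear system:
  -27a + 9b - 3c + d = 73
  -8a + 4b - 2c + d = 23
  -a + b - c + d = 5
  d = 1
Solving the system yields a = -3, b = -2, c = -3, d = 1.
So g(s) = -3s³ - 2s² - 3s + 1.
The leading coefficient is -3.

-3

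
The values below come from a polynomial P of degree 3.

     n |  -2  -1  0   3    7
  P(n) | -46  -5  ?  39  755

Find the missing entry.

The 4 known points determine the degree-3 polynomial uniquely.
Write P(n) = an^3 + bn^2 + cn + d. Substituting each data point gives a linear system:
  -8a + 4b - 2c + d = -46
  -a + b - c + d = -5
  27a + 9b + 3c + d = 39
  343a + 49b + 7c + d = 755
Solving the system yields a = 3, b = -6, c = 2, d = 6.
So P(n) = 3n³ - 6n² + 2n + 6.
Then P(0) = 6.

6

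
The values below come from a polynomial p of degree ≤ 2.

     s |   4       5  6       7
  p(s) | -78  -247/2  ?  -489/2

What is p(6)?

-179

On equispaced nodes a degree-2 polynomial has vanishing third forward difference, so
  - p(4) + 3·p(5) - 3·p(6) + p(7) = 0.
Substituting the known values and solving for p(6):
  -3·p(6) = 537
  p(6) = -179.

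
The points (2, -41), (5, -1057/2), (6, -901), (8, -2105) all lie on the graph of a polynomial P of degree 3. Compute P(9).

Using the Lagrange interpolation formula with nodes 2, 5, 6, 8:
  L_0(s) = (s - 5)(s - 6)(s - 8) / -72
  L_1(s) = (s - 2)(s - 6)(s - 8) / 9
  L_2(s) = (s - 2)(s - 5)(s - 8) / -8
  L_3(s) = (s - 2)(s - 5)(s - 6) / 36
Then P(s) = -41·L_0(s) - 1057/2·L_1(s) - 901·L_2(s) - 2105·L_3(s).
Expanding and collecting terms gives P(s) = -4s^3 - (1/2)s^2 - 3s - 1.
Evaluating at s = 9: P(9) = -5969/2.

-5969/2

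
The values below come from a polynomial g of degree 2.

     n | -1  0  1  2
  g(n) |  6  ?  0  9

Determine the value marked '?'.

On equispaced nodes a degree-2 polynomial has vanishing third forward difference, so
  - g(-1) + 3·g(0) - 3·g(1) + g(2) = 0.
Substituting the known values and solving for g(0):
  3·g(0) = -3
  g(0) = -1.

-1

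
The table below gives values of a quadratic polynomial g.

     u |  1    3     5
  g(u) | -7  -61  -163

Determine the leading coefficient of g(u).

Write g(u) = au^2 + bu + c. Substituting each data point gives a linear system:
  a + b + c = -7
  9a + 3b + c = -61
  25a + 5b + c = -163
Solving the system yields a = -6, b = -3, c = 2.
So g(u) = -6u^2 - 3u + 2.
The leading coefficient is -6.

-6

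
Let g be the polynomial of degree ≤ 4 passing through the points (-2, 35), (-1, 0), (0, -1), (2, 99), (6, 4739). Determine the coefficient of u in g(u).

4

Write g(u) = au^4 + bu^3 + cu^2 + du + e. Substituting each data point gives a linear system:
  16a - 8b + 4c - 2d + e = 35
  a - b + c - d + e = 0
  e = -1
  16a + 8b + 4c + 2d + e = 99
  1296a + 216b + 36c + 6d + e = 4739
Solving the system yields a = 3, b = 3, c = 5, d = 4, e = -1.
So g(u) = 3u⁴ + 3u³ + 5u² + 4u - 1.
The coefficient of u is 4.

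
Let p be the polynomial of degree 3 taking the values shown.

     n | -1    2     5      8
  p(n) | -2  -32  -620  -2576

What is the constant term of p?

Write p(n) = an^3 + bn^2 + cn + d. Substituting each data point gives a linear system:
  -a + b - c + d = -2
  8a + 4b + 2c + d = -32
  125a + 25b + 5c + d = -620
  512a + 64b + 8c + d = -2576
Solving the system yields a = -5, b = -1, c = 6, d = 0.
So p(n) = -5n^3 - n^2 + 6n.
The constant term is 0.

0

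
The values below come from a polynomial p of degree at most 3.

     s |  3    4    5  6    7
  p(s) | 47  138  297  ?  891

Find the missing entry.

The 4 known points determine the degree-3 polynomial uniquely.
Write p(s) = as^3 + bs^2 + cs + d. Substituting each data point gives a linear system:
  27a + 9b + 3c + d = 47
  64a + 16b + 4c + d = 138
  125a + 25b + 5c + d = 297
  343a + 49b + 7c + d = 891
Solving the system yields a = 3, b = -2, c = -6, d = 2.
So p(s) = 3s³ - 2s² - 6s + 2.
Then p(6) = 542.

542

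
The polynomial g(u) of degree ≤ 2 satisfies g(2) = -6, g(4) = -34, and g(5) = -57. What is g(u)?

Write g(u) = au^2 + bu + c. Substituting each data point gives a linear system:
  4a + 2b + c = -6
  16a + 4b + c = -34
  25a + 5b + c = -57
Solving the system yields a = -3, b = 4, c = -2.
So g(u) = -3u^2 + 4u - 2.
Check: g(5) = -57. ✓

g(u) = -3u^2 + 4u - 2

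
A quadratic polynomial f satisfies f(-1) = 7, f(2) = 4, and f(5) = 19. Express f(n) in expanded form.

Using the Lagrange interpolation formula with nodes -1, 2, 5:
  L_0(n) = (n - 2)(n - 5) / 18
  L_1(n) = (n + 1)(n - 5) / -9
  L_2(n) = (n + 1)(n - 2) / 18
Then f(n) = 7·L_0(n) + 4·L_1(n) + 19·L_2(n).
Expanding and collecting terms gives f(n) = n^2 - 2n + 4.
Check: f(5) = 19. ✓

f(n) = n^2 - 2n + 4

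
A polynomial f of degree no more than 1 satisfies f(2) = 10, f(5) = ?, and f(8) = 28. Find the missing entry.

The 2 known points determine the degree-1 polynomial uniquely.
Write f(x) = ax + b. Substituting each data point gives a linear system:
  2a + b = 10
  8a + b = 28
Solving the system yields a = 3, b = 4.
So f(x) = 3x + 4.
Then f(5) = 19.

19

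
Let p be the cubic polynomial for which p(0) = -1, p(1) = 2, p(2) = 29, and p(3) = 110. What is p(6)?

Write p(x) = ax^3 + bx^2 + cx + d. Substituting each data point gives a linear system:
  d = -1
  a + b + c + d = 2
  8a + 4b + 2c + d = 29
  27a + 9b + 3c + d = 110
Solving the system yields a = 5, b = -3, c = 1, d = -1.
So p(x) = 5x^3 - 3x^2 + x - 1.
Then p(6) = 977.

977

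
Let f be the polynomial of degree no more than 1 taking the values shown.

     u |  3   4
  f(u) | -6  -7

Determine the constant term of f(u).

-3

Write f(u) = au + b. Substituting each data point gives a linear system:
  3a + b = -6
  4a + b = -7
Solving the system yields a = -1, b = -3.
So f(u) = -u - 3.
The constant term is -3.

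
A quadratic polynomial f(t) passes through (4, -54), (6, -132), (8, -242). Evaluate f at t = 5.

Write f(t) = at^2 + bt + c. Substituting each data point gives a linear system:
  16a + 4b + c = -54
  36a + 6b + c = -132
  64a + 8b + c = -242
Solving the system yields a = -4, b = 1, c = 6.
So f(t) = -4t² + t + 6.
Then f(5) = -89.

-89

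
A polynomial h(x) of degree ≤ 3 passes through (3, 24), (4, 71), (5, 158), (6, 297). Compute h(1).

2

Using the Lagrange interpolation formula with nodes 3, 4, 5, 6:
  L_0(x) = (x - 4)(x - 5)(x - 6) / -6
  L_1(x) = (x - 3)(x - 5)(x - 6) / 2
  L_2(x) = (x - 3)(x - 4)(x - 6) / -2
  L_3(x) = (x - 3)(x - 4)(x - 5) / 6
Then h(x) = 24·L_0(x) + 71·L_1(x) + 158·L_2(x) + 297·L_3(x).
Expanding and collecting terms gives h(x) = 2x^3 - 4x^2 + x + 3.
Evaluating at x = 1: h(1) = 2.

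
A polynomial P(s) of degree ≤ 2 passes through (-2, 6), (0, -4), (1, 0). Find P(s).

Using the Lagrange interpolation formula with nodes -2, 0, 1:
  L_0(s) = s(s - 1) / 6
  L_1(s) = (s + 2)(s - 1) / -2
  L_2(s) = (s + 2)s / 3
Then P(s) = 6·L_0(s) - 4·L_1(s) + 0·L_2(s).
Expanding and collecting terms gives P(s) = 3s^2 + s - 4.
Check: P(0) = -4. ✓

P(s) = 3s^2 + s - 4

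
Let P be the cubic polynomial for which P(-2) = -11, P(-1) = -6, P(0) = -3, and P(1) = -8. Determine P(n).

P(n) = -n^3 - 4n^2 - 3

Write P(n) = an^3 + bn^2 + cn + d. Substituting each data point gives a linear system:
  -8a + 4b - 2c + d = -11
  -a + b - c + d = -6
  d = -3
  a + b + c + d = -8
Solving the system yields a = -1, b = -4, c = 0, d = -3.
So P(n) = -n³ - 4n² - 3.
Check: P(-2) = -11. ✓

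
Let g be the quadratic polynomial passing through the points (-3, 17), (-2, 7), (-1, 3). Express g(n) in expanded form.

g(n) = 3n^2 + 5n + 5

Write g(n) = an^2 + bn + c. Substituting each data point gives a linear system:
  9a - 3b + c = 17
  4a - 2b + c = 7
  a - b + c = 3
Solving the system yields a = 3, b = 5, c = 5.
So g(n) = 3n^2 + 5n + 5.
Check: g(-1) = 3. ✓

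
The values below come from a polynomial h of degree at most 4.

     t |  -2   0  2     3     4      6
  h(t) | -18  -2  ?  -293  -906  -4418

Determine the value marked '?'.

The 5 known points determine the degree-4 polynomial uniquely.
Write h(t) = at^4 + bt^3 + ct^2 + dt + e. Substituting each data point gives a linear system:
  16a - 8b + 4c - 2d + e = -18
  e = -2
  81a + 27b + 9c + 3d + e = -293
  256a + 64b + 16c + 4d + e = -906
  1296a + 216b + 36c + 6d + e = -4418
Solving the system yields a = -3, b = -3, c = 3, d = 2, e = -2.
So h(t) = -3t^4 - 3t^3 + 3t^2 + 2t - 2.
Then h(2) = -58.

-58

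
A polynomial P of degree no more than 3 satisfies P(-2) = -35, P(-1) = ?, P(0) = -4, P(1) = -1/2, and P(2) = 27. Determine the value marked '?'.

-15/2

The 4 known points determine the degree-3 polynomial uniquely.
Write P(x) = ax^3 + bx^2 + cx + d. Substituting each data point gives a linear system:
  -8a + 4b - 2c + d = -35
  d = -4
  a + b + c + d = -1/2
  8a + 4b + 2c + d = 27
Solving the system yields a = 4, b = 0, c = -1/2, d = -4.
So P(x) = 4x³ - (1/2)x - 4.
Then P(-1) = -15/2.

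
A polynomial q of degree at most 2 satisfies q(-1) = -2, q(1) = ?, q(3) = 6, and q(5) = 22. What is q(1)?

-2

The 3 known points determine the degree-2 polynomial uniquely.
Write q(s) = as^2 + bs + c. Substituting each data point gives a linear system:
  a - b + c = -2
  9a + 3b + c = 6
  25a + 5b + c = 22
Solving the system yields a = 1, b = 0, c = -3.
So q(s) = s^2 - 3.
Then q(1) = -2.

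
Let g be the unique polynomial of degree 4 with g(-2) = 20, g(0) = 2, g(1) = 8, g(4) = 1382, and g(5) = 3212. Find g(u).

Write g(u) = au^4 + bu^3 + cu^2 + du + e. Substituting each data point gives a linear system:
  16a - 8b + 4c - 2d + e = 20
  e = 2
  a + b + c + d + e = 8
  256a + 64b + 16c + 4d + e = 1382
  625a + 125b + 25c + 5d + e = 3212
Solving the system yields a = 4, b = 6, c = -1, d = -3, e = 2.
So g(u) = 4u⁴ + 6u³ - u² - 3u + 2.
Check: g(1) = 8. ✓

g(u) = 4u^4 + 6u^3 - u^2 - 3u + 2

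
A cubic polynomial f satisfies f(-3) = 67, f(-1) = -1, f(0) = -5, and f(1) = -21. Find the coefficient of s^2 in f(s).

-6

Write f(s) = as^3 + bs^2 + cs + d. Substituting each data point gives a linear system:
  -27a + 9b - 3c + d = 67
  -a + b - c + d = -1
  d = -5
  a + b + c + d = -21
Solving the system yields a = -4, b = -6, c = -6, d = -5.
So f(s) = -4s^3 - 6s^2 - 6s - 5.
The coefficient of s^2 is -6.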